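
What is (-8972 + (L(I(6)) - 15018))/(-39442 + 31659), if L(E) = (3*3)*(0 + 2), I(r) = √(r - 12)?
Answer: 23972/7783 ≈ 3.0800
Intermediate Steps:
I(r) = √(-12 + r)
L(E) = 18 (L(E) = 9*2 = 18)
(-8972 + (L(I(6)) - 15018))/(-39442 + 31659) = (-8972 + (18 - 15018))/(-39442 + 31659) = (-8972 - 15000)/(-7783) = -23972*(-1/7783) = 23972/7783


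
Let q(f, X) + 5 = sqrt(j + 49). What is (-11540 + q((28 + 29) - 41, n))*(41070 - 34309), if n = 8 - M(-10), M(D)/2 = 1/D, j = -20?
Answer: -78055745 + 6761*sqrt(29) ≈ -7.8019e+7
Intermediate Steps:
M(D) = 2/D
n = 41/5 (n = 8 - 2/(-10) = 8 - 2*(-1)/10 = 8 - 1*(-1/5) = 8 + 1/5 = 41/5 ≈ 8.2000)
q(f, X) = -5 + sqrt(29) (q(f, X) = -5 + sqrt(-20 + 49) = -5 + sqrt(29))
(-11540 + q((28 + 29) - 41, n))*(41070 - 34309) = (-11540 + (-5 + sqrt(29)))*(41070 - 34309) = (-11545 + sqrt(29))*6761 = -78055745 + 6761*sqrt(29)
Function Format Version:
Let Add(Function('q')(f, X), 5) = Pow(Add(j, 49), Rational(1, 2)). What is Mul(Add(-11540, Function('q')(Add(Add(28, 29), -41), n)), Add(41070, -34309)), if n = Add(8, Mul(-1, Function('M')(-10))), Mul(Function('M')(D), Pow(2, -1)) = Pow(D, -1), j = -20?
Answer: Add(-78055745, Mul(6761, Pow(29, Rational(1, 2)))) ≈ -7.8019e+7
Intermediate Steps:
Function('M')(D) = Mul(2, Pow(D, -1))
n = Rational(41, 5) (n = Add(8, Mul(-1, Mul(2, Pow(-10, -1)))) = Add(8, Mul(-1, Mul(2, Rational(-1, 10)))) = Add(8, Mul(-1, Rational(-1, 5))) = Add(8, Rational(1, 5)) = Rational(41, 5) ≈ 8.2000)
Function('q')(f, X) = Add(-5, Pow(29, Rational(1, 2))) (Function('q')(f, X) = Add(-5, Pow(Add(-20, 49), Rational(1, 2))) = Add(-5, Pow(29, Rational(1, 2))))
Mul(Add(-11540, Function('q')(Add(Add(28, 29), -41), n)), Add(41070, -34309)) = Mul(Add(-11540, Add(-5, Pow(29, Rational(1, 2)))), Add(41070, -34309)) = Mul(Add(-11545, Pow(29, Rational(1, 2))), 6761) = Add(-78055745, Mul(6761, Pow(29, Rational(1, 2))))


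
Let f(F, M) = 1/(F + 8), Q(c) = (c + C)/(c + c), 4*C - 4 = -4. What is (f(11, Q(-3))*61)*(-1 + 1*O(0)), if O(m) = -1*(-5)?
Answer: 244/19 ≈ 12.842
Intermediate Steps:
C = 0 (C = 1 + (1/4)*(-4) = 1 - 1 = 0)
O(m) = 5
Q(c) = 1/2 (Q(c) = (c + 0)/(c + c) = c/((2*c)) = c*(1/(2*c)) = 1/2)
f(F, M) = 1/(8 + F)
(f(11, Q(-3))*61)*(-1 + 1*O(0)) = (61/(8 + 11))*(-1 + 1*5) = (61/19)*(-1 + 5) = ((1/19)*61)*4 = (61/19)*4 = 244/19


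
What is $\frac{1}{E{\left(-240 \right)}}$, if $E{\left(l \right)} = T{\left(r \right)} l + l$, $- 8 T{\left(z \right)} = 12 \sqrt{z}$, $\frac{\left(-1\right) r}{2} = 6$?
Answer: $- \frac{1}{6720} - \frac{i \sqrt{3}}{2240} \approx -0.00014881 - 0.00077324 i$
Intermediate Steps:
$r = -12$ ($r = \left(-2\right) 6 = -12$)
$T{\left(z \right)} = - \frac{3 \sqrt{z}}{2}$ ($T{\left(z \right)} = - \frac{12 \sqrt{z}}{8} = - \frac{3 \sqrt{z}}{2}$)
$E{\left(l \right)} = l - 3 i l \sqrt{3}$ ($E{\left(l \right)} = - \frac{3 \sqrt{-12}}{2} l + l = - \frac{3 \cdot 2 i \sqrt{3}}{2} l + l = - 3 i \sqrt{3} l + l = - 3 i l \sqrt{3} + l = l - 3 i l \sqrt{3}$)
$\frac{1}{E{\left(-240 \right)}} = \frac{1}{\left(-240\right) \left(1 - 3 i \sqrt{3}\right)} = \frac{1}{-240 + 720 i \sqrt{3}}$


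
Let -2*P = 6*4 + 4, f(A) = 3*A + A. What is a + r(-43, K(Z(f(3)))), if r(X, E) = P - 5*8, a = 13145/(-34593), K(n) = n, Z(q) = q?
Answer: -1881167/34593 ≈ -54.380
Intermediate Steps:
f(A) = 4*A
P = -14 (P = -(6*4 + 4)/2 = -(24 + 4)/2 = -½*28 = -14)
a = -13145/34593 (a = 13145*(-1/34593) = -13145/34593 ≈ -0.37999)
r(X, E) = -54 (r(X, E) = -14 - 5*8 = -14 - 40 = -54)
a + r(-43, K(Z(f(3)))) = -13145/34593 - 54 = -1881167/34593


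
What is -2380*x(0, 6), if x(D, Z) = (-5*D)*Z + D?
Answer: 0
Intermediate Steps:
x(D, Z) = D - 5*D*Z (x(D, Z) = -5*D*Z + D = D - 5*D*Z)
-2380*x(0, 6) = -2380*0*(1 - 5*6) = -2380*0*(1 - 30) = -2380*0*(-29) = -2380*0 = -85*0 = 0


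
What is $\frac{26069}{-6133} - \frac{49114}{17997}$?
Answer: $- \frac{770379955}{110375601} \approx -6.9796$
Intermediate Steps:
$\frac{26069}{-6133} - \frac{49114}{17997} = 26069 \left(- \frac{1}{6133}\right) - \frac{49114}{17997} = - \frac{26069}{6133} - \frac{49114}{17997} = - \frac{770379955}{110375601}$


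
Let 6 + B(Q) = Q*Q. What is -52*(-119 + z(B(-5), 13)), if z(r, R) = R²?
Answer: -2600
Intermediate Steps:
B(Q) = -6 + Q² (B(Q) = -6 + Q*Q = -6 + Q²)
-52*(-119 + z(B(-5), 13)) = -52*(-119 + 13²) = -52*(-119 + 169) = -52*50 = -2600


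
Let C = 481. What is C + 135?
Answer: 616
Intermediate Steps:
C + 135 = 481 + 135 = 616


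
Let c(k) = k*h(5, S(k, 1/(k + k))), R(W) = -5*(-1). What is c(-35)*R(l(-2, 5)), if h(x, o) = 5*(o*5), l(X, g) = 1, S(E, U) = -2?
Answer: 8750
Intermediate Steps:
h(x, o) = 25*o (h(x, o) = 5*(5*o) = 25*o)
R(W) = 5
c(k) = -50*k (c(k) = k*(25*(-2)) = k*(-50) = -50*k)
c(-35)*R(l(-2, 5)) = -50*(-35)*5 = 1750*5 = 8750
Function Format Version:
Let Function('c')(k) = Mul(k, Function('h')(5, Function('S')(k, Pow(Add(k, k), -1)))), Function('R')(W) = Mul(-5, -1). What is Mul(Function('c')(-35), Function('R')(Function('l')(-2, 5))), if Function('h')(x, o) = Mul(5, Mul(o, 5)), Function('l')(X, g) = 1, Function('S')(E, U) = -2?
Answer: 8750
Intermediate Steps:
Function('h')(x, o) = Mul(25, o) (Function('h')(x, o) = Mul(5, Mul(5, o)) = Mul(25, o))
Function('R')(W) = 5
Function('c')(k) = Mul(-50, k) (Function('c')(k) = Mul(k, Mul(25, -2)) = Mul(k, -50) = Mul(-50, k))
Mul(Function('c')(-35), Function('R')(Function('l')(-2, 5))) = Mul(Mul(-50, -35), 5) = Mul(1750, 5) = 8750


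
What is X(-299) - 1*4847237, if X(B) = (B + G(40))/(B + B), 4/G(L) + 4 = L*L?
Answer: -578280161687/119301 ≈ -4.8472e+6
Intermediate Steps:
G(L) = 4/(-4 + L**2) (G(L) = 4/(-4 + L*L) = 4/(-4 + L**2))
X(B) = (1/399 + B)/(2*B) (X(B) = (B + 4/(-4 + 40**2))/(B + B) = (B + 4/(-4 + 1600))/((2*B)) = (B + 4/1596)*(1/(2*B)) = (B + 4*(1/1596))*(1/(2*B)) = (B + 1/399)*(1/(2*B)) = (1/399 + B)*(1/(2*B)) = (1/399 + B)/(2*B))
X(-299) - 1*4847237 = (1/798)*(1 + 399*(-299))/(-299) - 1*4847237 = (1/798)*(-1/299)*(1 - 119301) - 4847237 = (1/798)*(-1/299)*(-119300) - 4847237 = 59650/119301 - 4847237 = -578280161687/119301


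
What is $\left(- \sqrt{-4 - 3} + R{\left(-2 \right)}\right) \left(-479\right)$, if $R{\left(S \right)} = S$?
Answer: $958 + 479 i \sqrt{7} \approx 958.0 + 1267.3 i$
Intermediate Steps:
$\left(- \sqrt{-4 - 3} + R{\left(-2 \right)}\right) \left(-479\right) = \left(- \sqrt{-4 - 3} - 2\right) \left(-479\right) = \left(- \sqrt{-7} - 2\right) \left(-479\right) = \left(- i \sqrt{7} - 2\right) \left(-479\right) = \left(-2 - i \sqrt{7}\right) \left(-479\right) = 958 + 479 i \sqrt{7}$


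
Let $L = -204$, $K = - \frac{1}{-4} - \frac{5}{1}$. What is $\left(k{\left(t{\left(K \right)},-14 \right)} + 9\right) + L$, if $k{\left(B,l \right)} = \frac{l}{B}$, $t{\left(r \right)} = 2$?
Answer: $-202$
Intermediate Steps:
$K = - \frac{19}{4}$ ($K = \left(-1\right) \left(- \frac{1}{4}\right) - 5 = \frac{1}{4} - 5 = - \frac{19}{4} \approx -4.75$)
$\left(k{\left(t{\left(K \right)},-14 \right)} + 9\right) + L = \left(- \frac{14}{2} + 9\right) - 204 = \left(\left(-14\right) \frac{1}{2} + 9\right) - 204 = \left(-7 + 9\right) - 204 = 2 - 204 = -202$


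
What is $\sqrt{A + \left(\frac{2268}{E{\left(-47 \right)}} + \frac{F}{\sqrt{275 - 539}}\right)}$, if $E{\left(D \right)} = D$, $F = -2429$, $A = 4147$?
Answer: $\frac{\sqrt{39439777212 + 177066813 i \sqrt{66}}}{3102} \approx 64.032 + 1.1673 i$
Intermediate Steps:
$\sqrt{A + \left(\frac{2268}{E{\left(-47 \right)}} + \frac{F}{\sqrt{275 - 539}}\right)} = \sqrt{4147 + \left(\frac{2268}{-47} - \frac{2429}{\sqrt{275 - 539}}\right)} = \sqrt{4147 + \left(2268 \left(- \frac{1}{47}\right) - \frac{2429}{\sqrt{-264}}\right)} = \sqrt{4147 - \left(\frac{2268}{47} + \frac{2429}{2 i \sqrt{66}}\right)} = \sqrt{4147 - \left(\frac{2268}{47} + 2429 \left(- \frac{i \sqrt{66}}{132}\right)\right)} = \sqrt{4147 - \left(\frac{2268}{47} - \frac{2429 i \sqrt{66}}{132}\right)} = \sqrt{\frac{192641}{47} + \frac{2429 i \sqrt{66}}{132}}$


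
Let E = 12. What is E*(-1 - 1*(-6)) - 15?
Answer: 45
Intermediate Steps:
E*(-1 - 1*(-6)) - 15 = 12*(-1 - 1*(-6)) - 15 = 12*(-1 + 6) - 15 = 12*5 - 15 = 60 - 15 = 45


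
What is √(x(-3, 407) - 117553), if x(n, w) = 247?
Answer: 21*I*√266 ≈ 342.5*I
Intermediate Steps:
√(x(-3, 407) - 117553) = √(247 - 117553) = √(-117306) = 21*I*√266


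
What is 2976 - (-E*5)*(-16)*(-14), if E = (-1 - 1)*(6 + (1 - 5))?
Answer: -1504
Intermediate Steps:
E = -4 (E = -2*(6 - 4) = -2*2 = -4)
2976 - (-E*5)*(-16)*(-14) = 2976 - (-1*(-4)*5)*(-16)*(-14) = 2976 - (4*5)*(-16)*(-14) = 2976 - 20*(-16)*(-14) = 2976 - (-320)*(-14) = 2976 - 1*4480 = 2976 - 4480 = -1504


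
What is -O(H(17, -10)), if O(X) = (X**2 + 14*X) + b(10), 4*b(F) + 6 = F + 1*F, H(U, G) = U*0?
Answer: -7/2 ≈ -3.5000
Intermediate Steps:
H(U, G) = 0
b(F) = -3/2 + F/2 (b(F) = -3/2 + (F + 1*F)/4 = -3/2 + (F + F)/4 = -3/2 + (2*F)/4 = -3/2 + F/2)
O(X) = 7/2 + X**2 + 14*X (O(X) = (X**2 + 14*X) + (-3/2 + (1/2)*10) = (X**2 + 14*X) + (-3/2 + 5) = (X**2 + 14*X) + 7/2 = 7/2 + X**2 + 14*X)
-O(H(17, -10)) = -(7/2 + 0**2 + 14*0) = -(7/2 + 0 + 0) = -1*7/2 = -7/2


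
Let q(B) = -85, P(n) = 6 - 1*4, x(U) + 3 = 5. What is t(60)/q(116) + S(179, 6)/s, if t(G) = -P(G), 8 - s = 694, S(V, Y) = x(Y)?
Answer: 601/29155 ≈ 0.020614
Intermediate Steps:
x(U) = 2 (x(U) = -3 + 5 = 2)
S(V, Y) = 2
P(n) = 2 (P(n) = 6 - 4 = 2)
s = -686 (s = 8 - 1*694 = 8 - 694 = -686)
t(G) = -2 (t(G) = -1*2 = -2)
t(60)/q(116) + S(179, 6)/s = -2/(-85) + 2/(-686) = -2*(-1/85) + 2*(-1/686) = 2/85 - 1/343 = 601/29155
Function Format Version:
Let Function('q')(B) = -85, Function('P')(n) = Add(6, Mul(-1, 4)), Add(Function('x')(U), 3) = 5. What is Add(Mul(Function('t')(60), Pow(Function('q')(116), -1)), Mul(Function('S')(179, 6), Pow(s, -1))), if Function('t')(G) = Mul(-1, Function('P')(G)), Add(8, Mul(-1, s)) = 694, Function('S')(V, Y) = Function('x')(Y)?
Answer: Rational(601, 29155) ≈ 0.020614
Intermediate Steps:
Function('x')(U) = 2 (Function('x')(U) = Add(-3, 5) = 2)
Function('S')(V, Y) = 2
Function('P')(n) = 2 (Function('P')(n) = Add(6, -4) = 2)
s = -686 (s = Add(8, Mul(-1, 694)) = Add(8, -694) = -686)
Function('t')(G) = -2 (Function('t')(G) = Mul(-1, 2) = -2)
Add(Mul(Function('t')(60), Pow(Function('q')(116), -1)), Mul(Function('S')(179, 6), Pow(s, -1))) = Add(Mul(-2, Pow(-85, -1)), Mul(2, Pow(-686, -1))) = Add(Mul(-2, Rational(-1, 85)), Mul(2, Rational(-1, 686))) = Add(Rational(2, 85), Rational(-1, 343)) = Rational(601, 29155)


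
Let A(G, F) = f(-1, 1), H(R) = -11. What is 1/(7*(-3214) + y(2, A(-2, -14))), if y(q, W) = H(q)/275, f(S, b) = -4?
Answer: -25/562451 ≈ -4.4448e-5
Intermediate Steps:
A(G, F) = -4
y(q, W) = -1/25 (y(q, W) = -11/275 = -11*1/275 = -1/25)
1/(7*(-3214) + y(2, A(-2, -14))) = 1/(7*(-3214) - 1/25) = 1/(-22498 - 1/25) = 1/(-562451/25) = -25/562451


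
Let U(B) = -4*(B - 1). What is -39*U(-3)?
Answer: -624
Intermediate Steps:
U(B) = 4 - 4*B (U(B) = -4*(-1 + B) = 4 - 4*B)
-39*U(-3) = -39*(4 - 4*(-3)) = -39*(4 + 12) = -39*16 = -624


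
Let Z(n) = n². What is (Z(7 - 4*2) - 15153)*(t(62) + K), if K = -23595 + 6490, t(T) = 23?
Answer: 258826464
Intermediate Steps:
K = -17105
(Z(7 - 4*2) - 15153)*(t(62) + K) = ((7 - 4*2)² - 15153)*(23 - 17105) = ((7 - 8)² - 15153)*(-17082) = ((-1)² - 15153)*(-17082) = (1 - 15153)*(-17082) = -15152*(-17082) = 258826464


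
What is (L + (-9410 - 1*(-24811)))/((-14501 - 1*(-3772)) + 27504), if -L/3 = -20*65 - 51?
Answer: 19454/16775 ≈ 1.1597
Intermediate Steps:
L = 4053 (L = -3*(-20*65 - 51) = -3*(-1300 - 51) = -3*(-1351) = 4053)
(L + (-9410 - 1*(-24811)))/((-14501 - 1*(-3772)) + 27504) = (4053 + (-9410 - 1*(-24811)))/((-14501 - 1*(-3772)) + 27504) = (4053 + (-9410 + 24811))/((-14501 + 3772) + 27504) = (4053 + 15401)/(-10729 + 27504) = 19454/16775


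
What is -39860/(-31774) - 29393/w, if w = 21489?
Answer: -156643/1382169 ≈ -0.11333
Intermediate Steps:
-39860/(-31774) - 29393/w = -39860/(-31774) - 29393/21489 = -39860*(-1/31774) - 29393*1/21489 = 19930/15887 - 119/87 = -156643/1382169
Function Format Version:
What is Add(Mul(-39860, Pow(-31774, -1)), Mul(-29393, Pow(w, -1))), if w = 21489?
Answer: Rational(-156643, 1382169) ≈ -0.11333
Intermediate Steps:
Add(Mul(-39860, Pow(-31774, -1)), Mul(-29393, Pow(w, -1))) = Add(Mul(-39860, Pow(-31774, -1)), Mul(-29393, Pow(21489, -1))) = Add(Mul(-39860, Rational(-1, 31774)), Mul(-29393, Rational(1, 21489))) = Add(Rational(19930, 15887), Rational(-119, 87)) = Rational(-156643, 1382169)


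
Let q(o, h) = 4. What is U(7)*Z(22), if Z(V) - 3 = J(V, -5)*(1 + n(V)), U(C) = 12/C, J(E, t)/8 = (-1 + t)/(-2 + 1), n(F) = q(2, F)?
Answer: 2916/7 ≈ 416.57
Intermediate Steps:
n(F) = 4
J(E, t) = 8 - 8*t (J(E, t) = 8*((-1 + t)/(-2 + 1)) = 8*((-1 + t)/(-1)) = 8*((-1 + t)*(-1)) = 8*(1 - t) = 8 - 8*t)
Z(V) = 243 (Z(V) = 3 + (8 - 8*(-5))*(1 + 4) = 3 + (8 + 40)*5 = 3 + 48*5 = 3 + 240 = 243)
U(7)*Z(22) = (12/7)*243 = 2916/7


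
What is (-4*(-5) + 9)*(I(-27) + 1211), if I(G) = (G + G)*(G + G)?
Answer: 119683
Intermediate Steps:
I(G) = 4*G² (I(G) = (2*G)*(2*G) = 4*G²)
(-4*(-5) + 9)*(I(-27) + 1211) = (-4*(-5) + 9)*(4*(-27)² + 1211) = (20 + 9)*(4*729 + 1211) = 29*(2916 + 1211) = 29*4127 = 119683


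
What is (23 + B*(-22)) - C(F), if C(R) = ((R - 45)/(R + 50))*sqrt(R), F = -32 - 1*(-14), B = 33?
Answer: -703 + 189*I*sqrt(2)/32 ≈ -703.0 + 8.3527*I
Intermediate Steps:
F = -18 (F = -32 + 14 = -18)
C(R) = sqrt(R)*(-45 + R)/(50 + R) (C(R) = ((-45 + R)/(50 + R))*sqrt(R) = sqrt(R)*(-45 + R)/(50 + R))
(23 + B*(-22)) - C(F) = (23 + 33*(-22)) - sqrt(-18)*(-45 - 18)/(50 - 18) = (23 - 726) - 3*I*sqrt(2)*(-63)/32 = -703 - 3*I*sqrt(2)*(-63)/32 = -703 - (-189)*I*sqrt(2)/32 = -703 + 189*I*sqrt(2)/32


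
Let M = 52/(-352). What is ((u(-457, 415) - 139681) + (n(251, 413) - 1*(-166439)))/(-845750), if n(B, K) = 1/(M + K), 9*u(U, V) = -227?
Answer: -8741057737/276542489250 ≈ -0.031608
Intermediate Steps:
u(U, V) = -227/9 (u(U, V) = (1/9)*(-227) = -227/9)
M = -13/88 (M = 52*(-1/352) = -13/88 ≈ -0.14773)
n(B, K) = 1/(-13/88 + K)
((u(-457, 415) - 139681) + (n(251, 413) - 1*(-166439)))/(-845750) = ((-227/9 - 139681) + (88/(-13 + 88*413) - 1*(-166439)))/(-845750) = (-1257356/9 + (88/(-13 + 36344) + 166439))*(-1/845750) = (-1257356/9 + (88/36331 + 166439))*(-1/845750) = (-1257356/9 + 6046895397/36331)*(-1/845750) = (8741057737/326979)*(-1/845750) = -8741057737/276542489250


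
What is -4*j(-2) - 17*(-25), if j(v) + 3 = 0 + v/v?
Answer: 433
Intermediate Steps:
j(v) = -2 (j(v) = -3 + (0 + v/v) = -3 + (0 + 1) = -3 + 1 = -2)
-4*j(-2) - 17*(-25) = -4*(-2) - 17*(-25) = 8 + 425 = 433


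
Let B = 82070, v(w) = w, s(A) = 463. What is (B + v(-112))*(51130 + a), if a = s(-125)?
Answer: 4228459094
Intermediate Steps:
a = 463
(B + v(-112))*(51130 + a) = (82070 - 112)*(51130 + 463) = 81958*51593 = 4228459094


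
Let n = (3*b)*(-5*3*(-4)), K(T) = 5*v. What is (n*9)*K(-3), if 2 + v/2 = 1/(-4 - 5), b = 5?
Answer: -171000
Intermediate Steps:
v = -38/9 (v = -4 + 2/(-4 - 5) = -4 + 2/(-9) = -4 + 2*(-1/9) = -4 - 2/9 = -38/9 ≈ -4.2222)
K(T) = -190/9 (K(T) = 5*(-38/9) = -190/9)
n = 900 (n = (3*5)*(-5*3*(-4)) = 15*(-15*(-4)) = 15*60 = 900)
(n*9)*K(-3) = (900*9)*(-190/9) = 8100*(-190/9) = -171000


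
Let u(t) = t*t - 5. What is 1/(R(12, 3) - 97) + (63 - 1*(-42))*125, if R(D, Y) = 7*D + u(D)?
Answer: 1653751/126 ≈ 13125.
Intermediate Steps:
u(t) = -5 + t² (u(t) = t² - 5 = -5 + t²)
R(D, Y) = -5 + D² + 7*D (R(D, Y) = 7*D + (-5 + D²) = -5 + D² + 7*D)
1/(R(12, 3) - 97) + (63 - 1*(-42))*125 = 1/((-5 + 12² + 7*12) - 97) + (63 - 1*(-42))*125 = 1/((-5 + 144 + 84) - 97) + (63 + 42)*125 = 1/(223 - 97) + 105*125 = 1/126 + 13125 = 1653751/126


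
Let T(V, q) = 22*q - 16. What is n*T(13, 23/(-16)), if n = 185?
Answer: -70485/8 ≈ -8810.6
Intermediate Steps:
T(V, q) = -16 + 22*q
n*T(13, 23/(-16)) = 185*(-16 + 22*(23/(-16))) = 185*(-16 + 22*(23*(-1/16))) = 185*(-16 + 22*(-23/16)) = 185*(-16 - 253/8) = 185*(-381/8) = -70485/8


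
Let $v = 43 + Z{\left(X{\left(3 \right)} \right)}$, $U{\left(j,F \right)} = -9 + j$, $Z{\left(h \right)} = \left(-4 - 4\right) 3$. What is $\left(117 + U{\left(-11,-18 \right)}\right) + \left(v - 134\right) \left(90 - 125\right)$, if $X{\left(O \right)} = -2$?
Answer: $4122$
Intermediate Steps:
$Z{\left(h \right)} = -24$ ($Z{\left(h \right)} = \left(-8\right) 3 = -24$)
$v = 19$ ($v = 43 - 24 = 19$)
$\left(117 + U{\left(-11,-18 \right)}\right) + \left(v - 134\right) \left(90 - 125\right) = \left(117 - 20\right) + \left(19 - 134\right) \left(90 - 125\right) = \left(117 - 20\right) - -4025 = 97 + 4025 = 4122$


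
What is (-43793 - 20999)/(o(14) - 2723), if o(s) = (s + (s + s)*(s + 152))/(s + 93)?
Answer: 990392/40957 ≈ 24.181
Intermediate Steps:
o(s) = (s + 2*s*(152 + s))/(93 + s) (o(s) = (s + (2*s)*(152 + s))/(93 + s) = (s + 2*s*(152 + s))/(93 + s))
(-43793 - 20999)/(o(14) - 2723) = (-43793 - 20999)/(14*(305 + 2*14)/(93 + 14) - 2723) = -64792/(14*(305 + 28)/107 - 2723) = -64792/(14*(1/107)*333 - 2723) = -64792/(4662/107 - 2723) = -64792/(-286699/107) = -64792*(-107/286699) = 990392/40957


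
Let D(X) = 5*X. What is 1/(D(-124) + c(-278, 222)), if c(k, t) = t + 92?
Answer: -1/306 ≈ -0.0032680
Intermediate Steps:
c(k, t) = 92 + t
1/(D(-124) + c(-278, 222)) = 1/(5*(-124) + (92 + 222)) = 1/(-620 + 314) = 1/(-306) = -1/306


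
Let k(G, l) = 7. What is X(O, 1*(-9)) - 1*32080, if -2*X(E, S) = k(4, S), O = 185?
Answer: -64167/2 ≈ -32084.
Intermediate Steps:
X(E, S) = -7/2 (X(E, S) = -½*7 = -7/2)
X(O, 1*(-9)) - 1*32080 = -7/2 - 1*32080 = -7/2 - 32080 = -64167/2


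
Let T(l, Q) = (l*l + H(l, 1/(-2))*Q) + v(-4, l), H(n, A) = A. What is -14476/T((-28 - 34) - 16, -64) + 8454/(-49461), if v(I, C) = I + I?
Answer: -63969539/25175649 ≈ -2.5409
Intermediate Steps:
v(I, C) = 2*I
T(l, Q) = -8 + l² - Q/2 (T(l, Q) = (l*l + Q/(-2)) + 2*(-4) = (l² - Q/2) - 8 = -8 + l² - Q/2)
-14476/T((-28 - 34) - 16, -64) + 8454/(-49461) = -14476/(-8 + ((-28 - 34) - 16)² - ½*(-64)) + 8454/(-49461) = -14476/(-8 + (-62 - 16)² + 32) + 8454*(-1/49461) = -14476/(-8 + (-78)² + 32) - 2818/16487 = -14476/(-8 + 6084 + 32) - 2818/16487 = -14476/6108 - 2818/16487 = -14476*1/6108 - 2818/16487 = -3619/1527 - 2818/16487 = -63969539/25175649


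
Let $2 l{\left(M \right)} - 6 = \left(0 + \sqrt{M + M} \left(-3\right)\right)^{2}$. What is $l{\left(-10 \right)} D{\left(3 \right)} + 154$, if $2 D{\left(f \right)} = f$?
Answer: $\frac{47}{2} \approx 23.5$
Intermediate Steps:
$D{\left(f \right)} = \frac{f}{2}$
$l{\left(M \right)} = 3 + 9 M$ ($l{\left(M \right)} = 3 + \frac{\left(0 + \sqrt{M + M} \left(-3\right)\right)^{2}}{2} = 3 + \frac{\left(0 + \sqrt{2 M} \left(-3\right)\right)^{2}}{2} = 3 + \frac{\left(0 + \sqrt{2} \sqrt{M} \left(-3\right)\right)^{2}}{2} = 3 + \frac{\left(0 - 3 \sqrt{2} \sqrt{M}\right)^{2}}{2} = 3 + \frac{\left(- 3 \sqrt{2} \sqrt{M}\right)^{2}}{2} = 3 + \frac{18 M}{2} = 3 + 9 M$)
$l{\left(-10 \right)} D{\left(3 \right)} + 154 = \left(3 + 9 \left(-10\right)\right) \frac{1}{2} \cdot 3 + 154 = \left(3 - 90\right) \frac{3}{2} + 154 = \left(-87\right) \frac{3}{2} + 154 = - \frac{261}{2} + 154 = \frac{47}{2}$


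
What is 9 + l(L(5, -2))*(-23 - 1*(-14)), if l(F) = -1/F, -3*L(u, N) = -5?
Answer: 72/5 ≈ 14.400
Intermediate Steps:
L(u, N) = 5/3 (L(u, N) = -⅓*(-5) = 5/3)
9 + l(L(5, -2))*(-23 - 1*(-14)) = 9 + (-1/5/3)*(-23 - 1*(-14)) = 9 + (-1*⅗)*(-23 + 14) = 9 - ⅗*(-9) = 9 + 27/5 = 72/5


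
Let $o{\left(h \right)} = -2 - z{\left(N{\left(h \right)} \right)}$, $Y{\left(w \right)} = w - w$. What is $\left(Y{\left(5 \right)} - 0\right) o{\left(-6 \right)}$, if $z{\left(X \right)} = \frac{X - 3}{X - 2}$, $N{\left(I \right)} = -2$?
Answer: $0$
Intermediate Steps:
$Y{\left(w \right)} = 0$
$z{\left(X \right)} = \frac{-3 + X}{-2 + X}$
$o{\left(h \right)} = - \frac{13}{4}$ ($o{\left(h \right)} = -2 - \frac{-3 - 2}{-2 - 2} = -2 - \frac{1}{-4} \left(-5\right) = -2 - \left(- \frac{1}{4}\right) \left(-5\right) = -2 - \frac{5}{4} = - \frac{13}{4}$)
$\left(Y{\left(5 \right)} - 0\right) o{\left(-6 \right)} = \left(0 - 0\right) \left(- \frac{13}{4}\right) = \left(0 + 0\right) \left(- \frac{13}{4}\right) = 0 \left(- \frac{13}{4}\right) = 0$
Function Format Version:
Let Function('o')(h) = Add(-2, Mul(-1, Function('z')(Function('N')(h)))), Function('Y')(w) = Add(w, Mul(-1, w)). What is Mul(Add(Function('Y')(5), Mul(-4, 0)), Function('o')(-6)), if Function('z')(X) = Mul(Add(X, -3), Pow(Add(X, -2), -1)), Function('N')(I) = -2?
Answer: 0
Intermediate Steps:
Function('Y')(w) = 0
Function('z')(X) = Mul(Pow(Add(-2, X), -1), Add(-3, X)) (Function('z')(X) = Mul(Add(-3, X), Pow(Add(-2, X), -1)) = Mul(Pow(Add(-2, X), -1), Add(-3, X)))
Function('o')(h) = Rational(-13, 4) (Function('o')(h) = Add(-2, Mul(-1, Mul(Pow(Add(-2, -2), -1), Add(-3, -2)))) = Add(-2, Mul(-1, Mul(Pow(-4, -1), -5))) = Add(-2, Mul(-1, Mul(Rational(-1, 4), -5))) = Add(-2, Mul(-1, Rational(5, 4))) = Add(-2, Rational(-5, 4)) = Rational(-13, 4))
Mul(Add(Function('Y')(5), Mul(-4, 0)), Function('o')(-6)) = Mul(Add(0, Mul(-4, 0)), Rational(-13, 4)) = Mul(Add(0, 0), Rational(-13, 4)) = Mul(0, Rational(-13, 4)) = 0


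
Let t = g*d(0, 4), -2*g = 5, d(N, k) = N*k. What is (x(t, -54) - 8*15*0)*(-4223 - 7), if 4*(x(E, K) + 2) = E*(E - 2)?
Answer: 8460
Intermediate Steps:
g = -5/2 (g = -½*5 = -5/2 ≈ -2.5000)
t = 0 (t = -0*4 = -5/2*0 = 0)
x(E, K) = -2 + E*(-2 + E)/4 (x(E, K) = -2 + (E*(E - 2))/4 = -2 + (E*(-2 + E))/4 = -2 + E*(-2 + E)/4)
(x(t, -54) - 8*15*0)*(-4223 - 7) = ((-2 - ½*0 + (¼)*0²) - 8*15*0)*(-4223 - 7) = ((-2 + 0 + (¼)*0) - 120*0)*(-4230) = ((-2 + 0 + 0) + 0)*(-4230) = (-2 + 0)*(-4230) = -2*(-4230) = 8460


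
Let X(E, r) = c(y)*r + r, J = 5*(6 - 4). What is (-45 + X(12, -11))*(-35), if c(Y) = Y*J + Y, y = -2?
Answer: -6510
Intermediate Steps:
J = 10 (J = 5*2 = 10)
c(Y) = 11*Y (c(Y) = Y*10 + Y = 10*Y + Y = 11*Y)
X(E, r) = -21*r (X(E, r) = (11*(-2))*r + r = -22*r + r = -21*r)
(-45 + X(12, -11))*(-35) = (-45 - 21*(-11))*(-35) = (-45 + 231)*(-35) = 186*(-35) = -6510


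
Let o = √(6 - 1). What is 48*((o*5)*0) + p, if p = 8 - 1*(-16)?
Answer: 24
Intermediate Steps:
o = √5 ≈ 2.2361
p = 24 (p = 8 + 16 = 24)
48*((o*5)*0) + p = 48*((√5*5)*0) + 24 = 48*((5*√5)*0) + 24 = 48*0 + 24 = 0 + 24 = 24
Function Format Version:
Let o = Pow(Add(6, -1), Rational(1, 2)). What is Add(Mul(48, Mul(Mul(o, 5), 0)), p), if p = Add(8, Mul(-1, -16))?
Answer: 24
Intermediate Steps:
o = Pow(5, Rational(1, 2)) ≈ 2.2361
p = 24 (p = Add(8, 16) = 24)
Add(Mul(48, Mul(Mul(o, 5), 0)), p) = Add(Mul(48, Mul(Mul(Pow(5, Rational(1, 2)), 5), 0)), 24) = Add(Mul(48, Mul(Mul(5, Pow(5, Rational(1, 2))), 0)), 24) = Add(Mul(48, 0), 24) = Add(0, 24) = 24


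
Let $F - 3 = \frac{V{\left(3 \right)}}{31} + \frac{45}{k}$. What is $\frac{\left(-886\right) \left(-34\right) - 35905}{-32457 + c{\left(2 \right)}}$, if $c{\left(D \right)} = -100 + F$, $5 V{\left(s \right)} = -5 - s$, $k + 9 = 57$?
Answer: $\frac{14336880}{80731723} \approx 0.17759$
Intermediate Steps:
$k = 48$ ($k = -9 + 57 = 48$)
$V{\left(s \right)} = -1 - \frac{s}{5}$ ($V{\left(s \right)} = \frac{-5 - s}{5} = -1 - \frac{s}{5}$)
$F = \frac{9637}{2480}$ ($F = 3 + \left(\frac{-1 - \frac{3}{5}}{31} + \frac{45}{48}\right) = 3 + \left(\left(-1 - \frac{3}{5}\right) \frac{1}{31} + 45 \cdot \frac{1}{48}\right) = 3 + \left(\left(- \frac{8}{5}\right) \frac{1}{31} + \frac{15}{16}\right) = 3 + \left(- \frac{8}{155} + \frac{15}{16}\right) = 3 + \frac{2197}{2480} = \frac{9637}{2480} \approx 3.8859$)
$c{\left(D \right)} = - \frac{238363}{2480}$ ($c{\left(D \right)} = -100 + \frac{9637}{2480} = - \frac{238363}{2480}$)
$\frac{\left(-886\right) \left(-34\right) - 35905}{-32457 + c{\left(2 \right)}} = \frac{\left(-886\right) \left(-34\right) - 35905}{-32457 - \frac{238363}{2480}} = \frac{30124 - 35905}{- \frac{80731723}{2480}} = \left(-5781\right) \left(- \frac{2480}{80731723}\right) = \frac{14336880}{80731723}$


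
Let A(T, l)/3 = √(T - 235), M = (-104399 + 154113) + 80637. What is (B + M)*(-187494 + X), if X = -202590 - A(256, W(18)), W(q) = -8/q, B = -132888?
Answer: 989643108 + 7611*√21 ≈ 9.8968e+8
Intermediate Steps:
M = 130351 (M = 49714 + 80637 = 130351)
A(T, l) = 3*√(-235 + T) (A(T, l) = 3*√(T - 235) = 3*√(-235 + T))
X = -202590 - 3*√21 (X = -202590 - 3*√(-235 + 256) = -202590 - 3*√21 ≈ -2.0260e+5)
(B + M)*(-187494 + X) = (-132888 + 130351)*(-187494 + (-202590 - 3*√21)) = -2537*(-390084 - 3*√21) = 989643108 + 7611*√21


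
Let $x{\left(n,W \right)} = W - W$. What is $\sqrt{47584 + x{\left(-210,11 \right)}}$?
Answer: $4 \sqrt{2974} \approx 218.14$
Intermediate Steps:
$x{\left(n,W \right)} = 0$
$\sqrt{47584 + x{\left(-210,11 \right)}} = \sqrt{47584 + 0} = \sqrt{47584} = 4 \sqrt{2974}$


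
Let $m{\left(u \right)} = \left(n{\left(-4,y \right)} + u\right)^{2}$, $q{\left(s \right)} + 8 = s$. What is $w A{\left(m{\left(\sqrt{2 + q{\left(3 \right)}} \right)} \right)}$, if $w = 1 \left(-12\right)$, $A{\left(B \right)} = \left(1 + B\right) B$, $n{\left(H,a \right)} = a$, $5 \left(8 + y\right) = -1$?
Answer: $- \frac{25381032}{625} + \frac{3185208 i \sqrt{3}}{125} \approx -40610.0 + 44136.0 i$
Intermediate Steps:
$y = - \frac{41}{5}$ ($y = -8 + \frac{1}{5} \left(-1\right) = -8 - \frac{1}{5} = - \frac{41}{5} \approx -8.2$)
$q{\left(s \right)} = -8 + s$
$m{\left(u \right)} = \left(- \frac{41}{5} + u\right)^{2}$
$A{\left(B \right)} = B \left(1 + B\right)$
$w = -12$
$w A{\left(m{\left(\sqrt{2 + q{\left(3 \right)}} \right)} \right)} = - 12 \frac{\left(-41 + 5 \sqrt{2 + \left(-8 + 3\right)}\right)^{2}}{25} \left(1 + \frac{\left(-41 + 5 \sqrt{2 + \left(-8 + 3\right)}\right)^{2}}{25}\right) = - 12 \frac{\left(-41 + 5 \sqrt{2 - 5}\right)^{2}}{25} \left(1 + \frac{\left(-41 + 5 \sqrt{2 - 5}\right)^{2}}{25}\right) = - 12 \frac{\left(-41 + 5 \sqrt{-3}\right)^{2}}{25} \left(1 + \frac{\left(-41 + 5 \sqrt{-3}\right)^{2}}{25}\right) = - 12 \frac{\left(-41 + 5 i \sqrt{3}\right)^{2}}{25} \left(1 + \frac{\left(-41 + 5 i \sqrt{3}\right)^{2}}{25}\right) = - 12 \frac{\left(-41 + 5 i \sqrt{3}\right)^{2} \left(1 + \frac{\left(-41 + 5 i \sqrt{3}\right)^{2}}{25}\right)}{25} = - \frac{12 \left(-41 + 5 i \sqrt{3}\right)^{2} \left(1 + \frac{\left(-41 + 5 i \sqrt{3}\right)^{2}}{25}\right)}{25}$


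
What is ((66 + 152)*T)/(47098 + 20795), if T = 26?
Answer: 5668/67893 ≈ 0.083484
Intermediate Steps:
((66 + 152)*T)/(47098 + 20795) = ((66 + 152)*26)/(47098 + 20795) = (218*26)/67893 = 5668*(1/67893) = 5668/67893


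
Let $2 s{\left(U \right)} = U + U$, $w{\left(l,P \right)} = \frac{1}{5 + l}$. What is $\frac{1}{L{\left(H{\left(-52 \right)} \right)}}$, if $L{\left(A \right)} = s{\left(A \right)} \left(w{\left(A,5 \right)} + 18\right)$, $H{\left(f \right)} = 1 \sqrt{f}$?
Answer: $\frac{- 26 i - 5 \sqrt{13}}{26 \left(- 91 i + 36 \sqrt{13}\right)} \approx 3.9795 \cdot 10^{-5} - 0.0076763 i$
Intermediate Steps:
$H{\left(f \right)} = \sqrt{f}$
$s{\left(U \right)} = U$ ($s{\left(U \right)} = \frac{U + U}{2} = \frac{2 U}{2} = U$)
$L{\left(A \right)} = A \left(18 + \frac{1}{5 + A}\right)$ ($L{\left(A \right)} = A \left(\frac{1}{5 + A} + 18\right) = A \left(18 + \frac{1}{5 + A}\right)$)
$\frac{1}{L{\left(H{\left(-52 \right)} \right)}} = \frac{1}{\sqrt{-52} \frac{1}{5 + \sqrt{-52}} \left(91 + 18 \sqrt{-52}\right)} = \frac{1}{2 i \sqrt{13} \frac{1}{5 + 2 i \sqrt{13}} \left(91 + 18 \cdot 2 i \sqrt{13}\right)} = \frac{1}{2 i \sqrt{13} \frac{1}{5 + 2 i \sqrt{13}} \left(91 + 36 i \sqrt{13}\right)} = - \frac{i \sqrt{13} \left(5 + 2 i \sqrt{13}\right)}{26 \left(91 + 36 i \sqrt{13}\right)}$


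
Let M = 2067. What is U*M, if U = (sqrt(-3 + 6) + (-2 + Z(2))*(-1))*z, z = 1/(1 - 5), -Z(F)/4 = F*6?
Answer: -51675/2 - 2067*sqrt(3)/4 ≈ -26733.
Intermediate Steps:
Z(F) = -24*F (Z(F) = -4*F*6 = -24*F)
z = -1/4 (z = 1/(-4) = -1/4 ≈ -0.25000)
U = -25/2 - sqrt(3)/4 (U = (sqrt(-3 + 6) + (-2 - 24*2)*(-1))*(-1/4) = (sqrt(3) + (-2 - 48)*(-1))*(-1/4) = (sqrt(3) - 50*(-1))*(-1/4) = (sqrt(3) + 50)*(-1/4) = (50 + sqrt(3))*(-1/4) = -25/2 - sqrt(3)/4 ≈ -12.933)
U*M = (-25/2 - sqrt(3)/4)*2067 = -51675/2 - 2067*sqrt(3)/4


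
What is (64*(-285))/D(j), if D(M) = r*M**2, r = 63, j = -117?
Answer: -6080/287469 ≈ -0.021150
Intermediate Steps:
D(M) = 63*M**2
(64*(-285))/D(j) = (64*(-285))/((63*(-117)**2)) = -18240/(63*13689) = -18240/862407 = -18240*1/862407 = -6080/287469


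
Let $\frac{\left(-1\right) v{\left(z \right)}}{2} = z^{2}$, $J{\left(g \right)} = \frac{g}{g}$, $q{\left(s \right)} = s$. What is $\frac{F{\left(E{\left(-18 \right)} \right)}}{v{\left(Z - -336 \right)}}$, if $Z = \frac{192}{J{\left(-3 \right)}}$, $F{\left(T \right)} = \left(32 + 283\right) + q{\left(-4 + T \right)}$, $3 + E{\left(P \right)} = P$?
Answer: $- \frac{145}{278784} \approx -0.00052012$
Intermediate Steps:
$E{\left(P \right)} = -3 + P$
$J{\left(g \right)} = 1$
$F{\left(T \right)} = 311 + T$ ($F{\left(T \right)} = \left(32 + 283\right) + \left(-4 + T\right) = 315 + \left(-4 + T\right) = 311 + T$)
$Z = 192$ ($Z = \frac{192}{1} = 192 \cdot 1 = 192$)
$v{\left(z \right)} = - 2 z^{2}$
$\frac{F{\left(E{\left(-18 \right)} \right)}}{v{\left(Z - -336 \right)}} = \frac{311 - 21}{\left(-2\right) \left(192 - -336\right)^{2}} = \frac{311 - 21}{\left(-2\right) \left(192 + 336\right)^{2}} = \frac{290}{\left(-2\right) 528^{2}} = \frac{290}{\left(-2\right) 278784} = \frac{290}{-557568} = 290 \left(- \frac{1}{557568}\right) = - \frac{145}{278784}$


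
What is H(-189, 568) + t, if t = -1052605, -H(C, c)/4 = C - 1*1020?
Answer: -1047769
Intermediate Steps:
H(C, c) = 4080 - 4*C (H(C, c) = -4*(C - 1*1020) = -4*(C - 1020) = -4*(-1020 + C) = 4080 - 4*C)
H(-189, 568) + t = (4080 - 4*(-189)) - 1052605 = (4080 + 756) - 1052605 = 4836 - 1052605 = -1047769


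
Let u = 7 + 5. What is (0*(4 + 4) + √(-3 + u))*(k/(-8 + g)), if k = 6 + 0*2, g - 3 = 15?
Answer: 9/5 ≈ 1.8000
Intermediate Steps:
g = 18 (g = 3 + 15 = 18)
u = 12
k = 6 (k = 6 + 0 = 6)
(0*(4 + 4) + √(-3 + u))*(k/(-8 + g)) = (0*(4 + 4) + √(-3 + 12))*(6/(-8 + 18)) = (0*8 + √9)*(6/10) = (0 + 3)*(6*(⅒)) = 3*(⅗) = 9/5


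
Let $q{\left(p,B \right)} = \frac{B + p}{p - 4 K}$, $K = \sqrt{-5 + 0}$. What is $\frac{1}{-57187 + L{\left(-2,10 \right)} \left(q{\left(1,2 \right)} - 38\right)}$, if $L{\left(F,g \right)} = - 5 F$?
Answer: $- \frac{1554299}{89475755163} - \frac{40 i \sqrt{5}}{89475755163} \approx -1.7371 \cdot 10^{-5} - 9.9963 \cdot 10^{-10} i$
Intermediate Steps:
$K = i \sqrt{5}$ ($K = \sqrt{-5} = i \sqrt{5} \approx 2.2361 i$)
$q{\left(p,B \right)} = \frac{B + p}{p - 4 i \sqrt{5}}$
$\frac{1}{-57187 + L{\left(-2,10 \right)} \left(q{\left(1,2 \right)} - 38\right)} = \frac{1}{-57187 + \left(-5\right) \left(-2\right) \left(\frac{2 + 1}{1 - 4 i \sqrt{5}} - 38\right)} = \frac{1}{-57187 + 10 \left(\frac{1}{1 - 4 i \sqrt{5}} \cdot 3 - 38\right)} = \frac{1}{-57187 + 10 \left(\frac{3}{1 - 4 i \sqrt{5}} - 38\right)} = \frac{1}{-57187 + 10 \left(-38 + \frac{3}{1 - 4 i \sqrt{5}}\right)} = \frac{1}{-57187 - \left(380 - \frac{30}{1 - 4 i \sqrt{5}}\right)} = \frac{1}{-57567 + \frac{30}{1 - 4 i \sqrt{5}}}$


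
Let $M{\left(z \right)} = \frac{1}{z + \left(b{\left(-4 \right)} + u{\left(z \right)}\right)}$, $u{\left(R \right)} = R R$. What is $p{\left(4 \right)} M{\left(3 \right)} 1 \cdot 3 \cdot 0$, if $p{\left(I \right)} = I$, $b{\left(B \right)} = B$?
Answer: $0$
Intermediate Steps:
$u{\left(R \right)} = R^{2}$
$M{\left(z \right)} = \frac{1}{-4 + z + z^{2}}$ ($M{\left(z \right)} = \frac{1}{z + \left(-4 + z^{2}\right)} = \frac{1}{-4 + z + z^{2}}$)
$p{\left(4 \right)} M{\left(3 \right)} 1 \cdot 3 \cdot 0 = \frac{4}{-4 + 3 + 3^{2}} \cdot 1 \cdot 3 \cdot 0 = \frac{4}{-4 + 3 + 9} \cdot 3 \cdot 0 = \frac{4}{8} \cdot 0 = 4 \cdot \frac{1}{8} \cdot 0 = \frac{1}{2} \cdot 0 = 0$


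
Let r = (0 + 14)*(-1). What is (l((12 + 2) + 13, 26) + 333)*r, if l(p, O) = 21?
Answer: -4956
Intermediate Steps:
r = -14 (r = 14*(-1) = -14)
(l((12 + 2) + 13, 26) + 333)*r = (21 + 333)*(-14) = 354*(-14) = -4956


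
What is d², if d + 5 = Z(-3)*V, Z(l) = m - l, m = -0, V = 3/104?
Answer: 261121/10816 ≈ 24.142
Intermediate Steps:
V = 3/104 (V = 3*(1/104) = 3/104 ≈ 0.028846)
m = 0 (m = -1*0 = 0)
Z(l) = -l (Z(l) = 0 - l = -l)
d = -511/104 (d = -5 - 1*(-3)*(3/104) = -5 + 3*(3/104) = -5 + 9/104 = -511/104 ≈ -4.9135)
d² = (-511/104)² = 261121/10816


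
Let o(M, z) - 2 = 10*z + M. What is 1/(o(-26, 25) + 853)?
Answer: 1/1079 ≈ 0.00092678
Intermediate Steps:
o(M, z) = 2 + M + 10*z (o(M, z) = 2 + (10*z + M) = 2 + (M + 10*z) = 2 + M + 10*z)
1/(o(-26, 25) + 853) = 1/((2 - 26 + 10*25) + 853) = 1/((2 - 26 + 250) + 853) = 1/(226 + 853) = 1/1079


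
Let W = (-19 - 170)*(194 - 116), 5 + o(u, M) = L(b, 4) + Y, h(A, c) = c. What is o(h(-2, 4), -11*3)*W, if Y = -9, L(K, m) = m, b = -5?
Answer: 147420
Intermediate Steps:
o(u, M) = -10 (o(u, M) = -5 + (4 - 9) = -5 - 5 = -10)
W = -14742 (W = -189*78 = -14742)
o(h(-2, 4), -11*3)*W = -10*(-14742) = 147420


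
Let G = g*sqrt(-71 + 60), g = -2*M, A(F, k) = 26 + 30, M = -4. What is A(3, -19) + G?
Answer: 56 + 8*I*sqrt(11) ≈ 56.0 + 26.533*I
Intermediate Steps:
A(F, k) = 56
g = 8 (g = -2*(-4) = 8)
G = 8*I*sqrt(11) (G = 8*sqrt(-71 + 60) = 8*sqrt(-11) = 8*(I*sqrt(11)) = 8*I*sqrt(11) ≈ 26.533*I)
A(3, -19) + G = 56 + 8*I*sqrt(11)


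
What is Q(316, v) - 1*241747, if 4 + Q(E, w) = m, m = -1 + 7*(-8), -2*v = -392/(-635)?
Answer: -241808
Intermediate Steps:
v = -196/635 (v = -(-196)/(-635) = -(-196)*(-1)/635 = -1/2*392/635 = -196/635 ≈ -0.30866)
m = -57 (m = -1 - 56 = -57)
Q(E, w) = -61 (Q(E, w) = -4 - 57 = -61)
Q(316, v) - 1*241747 = -61 - 1*241747 = -61 - 241747 = -241808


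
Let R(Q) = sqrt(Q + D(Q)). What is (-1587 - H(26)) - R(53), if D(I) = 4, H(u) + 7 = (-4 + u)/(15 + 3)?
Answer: -14231/9 - sqrt(57) ≈ -1588.8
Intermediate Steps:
H(u) = -65/9 + u/18 (H(u) = -7 + (-4 + u)/(15 + 3) = -7 + (-4 + u)/18 = -7 + (-4 + u)*(1/18) = -7 + (-2/9 + u/18) = -65/9 + u/18)
R(Q) = sqrt(4 + Q) (R(Q) = sqrt(Q + 4) = sqrt(4 + Q))
(-1587 - H(26)) - R(53) = (-1587 - (-65/9 + (1/18)*26)) - sqrt(4 + 53) = (-1587 - (-65/9 + 13/9)) - sqrt(57) = (-1587 - 1*(-52/9)) - sqrt(57) = (-1587 + 52/9) - sqrt(57) = -14231/9 - sqrt(57)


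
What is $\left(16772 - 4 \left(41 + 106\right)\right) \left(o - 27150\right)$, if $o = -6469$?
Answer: $-544089896$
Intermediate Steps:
$\left(16772 - 4 \left(41 + 106\right)\right) \left(o - 27150\right) = \left(16772 - 4 \left(41 + 106\right)\right) \left(-6469 - 27150\right) = \left(16772 - 588\right) \left(-33619\right) = 16184 \left(-33619\right) = -544089896$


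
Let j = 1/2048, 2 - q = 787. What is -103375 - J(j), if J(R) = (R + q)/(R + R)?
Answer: 1400929/2 ≈ 7.0046e+5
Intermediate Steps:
q = -785 (q = 2 - 1*787 = 2 - 787 = -785)
j = 1/2048 ≈ 0.00048828
J(R) = (-785 + R)/(2*R) (J(R) = (R - 785)/(R + R) = (-785 + R)/((2*R)) = (-785 + R)*(1/(2*R)) = (-785 + R)/(2*R))
-103375 - J(j) = -103375 - (-785 + 1/2048)/(2*1/2048) = -103375 - 2048*(-1607679)/(2*2048) = -103375 - 1*(-1607679/2) = -103375 + 1607679/2 = 1400929/2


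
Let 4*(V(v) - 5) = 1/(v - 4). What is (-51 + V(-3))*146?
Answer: -94097/14 ≈ -6721.2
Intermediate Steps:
V(v) = 5 + 1/(4*(-4 + v)) (V(v) = 5 + 1/(4*(v - 4)) = 5 + 1/(4*(-4 + v)))
(-51 + V(-3))*146 = (-51 + (-79 + 20*(-3))/(4*(-4 - 3)))*146 = (-51 + (¼)*(-79 - 60)/(-7))*146 = (-51 + (¼)*(-⅐)*(-139))*146 = (-51 + 139/28)*146 = -1289/28*146 = -94097/14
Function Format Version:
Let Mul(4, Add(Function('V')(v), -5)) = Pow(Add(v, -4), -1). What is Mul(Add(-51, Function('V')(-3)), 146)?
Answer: Rational(-94097, 14) ≈ -6721.2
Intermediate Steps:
Function('V')(v) = Add(5, Mul(Rational(1, 4), Pow(Add(-4, v), -1))) (Function('V')(v) = Add(5, Mul(Rational(1, 4), Pow(Add(v, -4), -1))) = Add(5, Mul(Rational(1, 4), Pow(Add(-4, v), -1))))
Mul(Add(-51, Function('V')(-3)), 146) = Mul(Add(-51, Mul(Rational(1, 4), Pow(Add(-4, -3), -1), Add(-79, Mul(20, -3)))), 146) = Mul(Add(-51, Mul(Rational(1, 4), Pow(-7, -1), Add(-79, -60))), 146) = Mul(Add(-51, Mul(Rational(1, 4), Rational(-1, 7), -139)), 146) = Mul(Add(-51, Rational(139, 28)), 146) = Mul(Rational(-1289, 28), 146) = Rational(-94097, 14)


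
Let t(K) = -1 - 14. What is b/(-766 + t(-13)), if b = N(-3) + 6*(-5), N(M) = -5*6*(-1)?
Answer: 0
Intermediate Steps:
N(M) = 30 (N(M) = -30*(-1) = 30)
b = 0 (b = 30 + 6*(-5) = 30 - 30 = 0)
t(K) = -15
b/(-766 + t(-13)) = 0/(-766 - 15) = 0/(-781) = 0*(-1/781) = 0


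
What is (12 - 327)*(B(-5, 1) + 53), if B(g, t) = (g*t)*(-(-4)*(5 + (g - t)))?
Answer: -22995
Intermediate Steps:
B(g, t) = g*t*(20 - 4*t + 4*g) (B(g, t) = (g*t)*(-(-4)*(5 + g - t)) = (g*t)*(-2*(-10 - 2*g + 2*t)) = (g*t)*(20 - 4*t + 4*g) = g*t*(20 - 4*t + 4*g))
(12 - 327)*(B(-5, 1) + 53) = (12 - 327)*(4*(-5)*1*(5 - 5 - 1*1) + 53) = -315*(4*(-5)*1*(5 - 5 - 1) + 53) = -315*(4*(-5)*1*(-1) + 53) = -315*(20 + 53) = -315*73 = -22995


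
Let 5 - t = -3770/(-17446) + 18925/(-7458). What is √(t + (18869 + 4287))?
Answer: √4794079837256754/454938 ≈ 152.20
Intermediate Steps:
t = 3330805/454938 (t = 5 - (-3770/(-17446) + 18925/(-7458)) = 5 - (-3770*(-1/17446) + 18925*(-1/7458)) = 5 - (145/671 - 18925/7458) = 5 - 1*(-1056115/454938) = 5 + 1056115/454938 = 3330805/454938 ≈ 7.3214)
√(t + (18869 + 4287)) = √(3330805/454938 + (18869 + 4287)) = √(3330805/454938 + 23156) = √(10537875133/454938) = √4794079837256754/454938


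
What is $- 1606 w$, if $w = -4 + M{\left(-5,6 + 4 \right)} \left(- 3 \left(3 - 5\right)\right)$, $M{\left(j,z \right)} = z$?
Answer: $-89936$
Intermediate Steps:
$w = 56$ ($w = -4 + \left(6 + 4\right) \left(- 3 \left(3 - 5\right)\right) = -4 + 10 \left(\left(-3\right) \left(-2\right)\right) = -4 + 10 \cdot 6 = -4 + 60 = 56$)
$- 1606 w = \left(-1606\right) 56 = -89936$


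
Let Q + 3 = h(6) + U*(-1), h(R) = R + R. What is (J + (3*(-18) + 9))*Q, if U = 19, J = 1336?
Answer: -12910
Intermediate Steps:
h(R) = 2*R
Q = -10 (Q = -3 + (2*6 + 19*(-1)) = -3 + (12 - 19) = -3 - 7 = -10)
(J + (3*(-18) + 9))*Q = (1336 + (3*(-18) + 9))*(-10) = (1336 + (-54 + 9))*(-10) = (1336 - 45)*(-10) = 1291*(-10) = -12910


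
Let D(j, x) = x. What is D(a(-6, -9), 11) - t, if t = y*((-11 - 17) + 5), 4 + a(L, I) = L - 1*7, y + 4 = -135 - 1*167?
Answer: -7027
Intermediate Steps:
y = -306 (y = -4 + (-135 - 1*167) = -4 + (-135 - 167) = -4 - 302 = -306)
a(L, I) = -11 + L (a(L, I) = -4 + (L - 1*7) = -4 + (L - 7) = -4 + (-7 + L) = -11 + L)
t = 7038 (t = -306*((-11 - 17) + 5) = -306*(-28 + 5) = -306*(-23) = 7038)
D(a(-6, -9), 11) - t = 11 - 1*7038 = 11 - 7038 = -7027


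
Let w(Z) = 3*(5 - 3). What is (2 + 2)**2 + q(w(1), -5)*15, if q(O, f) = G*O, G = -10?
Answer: -884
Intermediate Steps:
w(Z) = 6 (w(Z) = 3*2 = 6)
q(O, f) = -10*O
(2 + 2)**2 + q(w(1), -5)*15 = (2 + 2)**2 - 10*6*15 = 4**2 - 60*15 = 16 - 900 = -884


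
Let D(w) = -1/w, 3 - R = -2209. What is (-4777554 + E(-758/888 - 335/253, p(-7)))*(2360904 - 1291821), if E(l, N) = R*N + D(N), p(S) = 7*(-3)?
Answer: -36100839289125/7 ≈ -5.1573e+12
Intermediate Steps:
R = 2212 (R = 3 - 1*(-2209) = 3 + 2209 = 2212)
p(S) = -21
E(l, N) = -1/N + 2212*N (E(l, N) = 2212*N - 1/N = -1/N + 2212*N)
(-4777554 + E(-758/888 - 335/253, p(-7)))*(2360904 - 1291821) = (-4777554 + (-1/(-21) + 2212*(-21)))*(2360904 - 1291821) = (-4777554 + (-1*(-1/21) - 46452))*1069083 = (-4777554 + (1/21 - 46452))*1069083 = (-4777554 - 975491/21)*1069083 = -101304125/21*1069083 = -36100839289125/7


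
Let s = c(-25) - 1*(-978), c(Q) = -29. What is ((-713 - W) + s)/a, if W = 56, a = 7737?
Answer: 60/2579 ≈ 0.023265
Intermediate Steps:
s = 949 (s = -29 - 1*(-978) = -29 + 978 = 949)
((-713 - W) + s)/a = ((-713 - 1*56) + 949)/7737 = ((-713 - 56) + 949)*(1/7737) = (-769 + 949)*(1/7737) = 180*(1/7737) = 60/2579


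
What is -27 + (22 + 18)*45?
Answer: 1773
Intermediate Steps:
-27 + (22 + 18)*45 = -27 + 40*45 = -27 + 1800 = 1773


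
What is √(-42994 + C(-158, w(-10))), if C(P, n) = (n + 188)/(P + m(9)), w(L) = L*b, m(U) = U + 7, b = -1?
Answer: I*√216739783/71 ≈ 207.35*I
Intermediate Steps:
m(U) = 7 + U
w(L) = -L (w(L) = L*(-1) = -L)
C(P, n) = (188 + n)/(16 + P) (C(P, n) = (n + 188)/(P + (7 + 9)) = (188 + n)/(P + 16) = (188 + n)/(16 + P))
√(-42994 + C(-158, w(-10))) = √(-42994 + (188 - 1*(-10))/(16 - 158)) = √(-42994 + (188 + 10)/(-142)) = √(-42994 - 1/142*198) = √(-42994 - 99/71) = √(-3052673/71) = I*√216739783/71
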